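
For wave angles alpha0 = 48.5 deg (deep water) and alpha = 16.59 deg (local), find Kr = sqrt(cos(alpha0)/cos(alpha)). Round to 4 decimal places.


Kr = sqrt(cos(alpha0) / cos(alpha))
cos(48.5) = 0.662620
cos(16.59) = 0.958372
Kr = sqrt(0.662620 / 0.958372)
Kr = sqrt(0.691401)
Kr = 0.8315

0.8315


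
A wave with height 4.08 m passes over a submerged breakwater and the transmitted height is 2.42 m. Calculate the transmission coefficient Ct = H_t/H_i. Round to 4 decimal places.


Ct = H_t / H_i
Ct = 2.42 / 4.08
Ct = 0.5931

0.5931


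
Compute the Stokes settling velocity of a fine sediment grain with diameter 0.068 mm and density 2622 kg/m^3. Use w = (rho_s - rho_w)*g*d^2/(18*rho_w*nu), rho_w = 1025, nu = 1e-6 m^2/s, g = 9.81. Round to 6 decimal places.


w = (rho_s - rho_w) * g * d^2 / (18 * rho_w * nu)
d = 0.068 mm = 0.000068 m
rho_s - rho_w = 2622 - 1025 = 1597
Numerator = 1597 * 9.81 * (0.000068)^2 = 0.000072442220
Denominator = 18 * 1025 * 1e-6 = 0.018450
w = 0.003926 m/s

0.003926


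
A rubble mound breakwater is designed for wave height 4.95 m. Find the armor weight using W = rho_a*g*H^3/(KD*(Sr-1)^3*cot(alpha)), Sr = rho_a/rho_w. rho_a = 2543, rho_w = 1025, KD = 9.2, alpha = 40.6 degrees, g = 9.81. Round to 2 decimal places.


Sr = rho_a / rho_w = 2543 / 1025 = 2.480976
(Sr - 1) = 1.480976
(Sr - 1)^3 = 3.248207
cot(40.6) = 1 / tan(40.6) = 1 / 0.857104 = 1.166720
Numerator = 2543 * 9.81 * 4.95^3 = 3025735.5253
Denominator = 9.2 * 3.248207 * 1.166720 = 34.865684
W = 3025735.5253 / 34.865684
W = 86782.62 N

86782.62


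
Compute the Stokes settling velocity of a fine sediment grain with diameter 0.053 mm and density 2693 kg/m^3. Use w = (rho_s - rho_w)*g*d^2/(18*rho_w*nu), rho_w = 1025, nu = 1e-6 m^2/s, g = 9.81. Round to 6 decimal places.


w = (rho_s - rho_w) * g * d^2 / (18 * rho_w * nu)
d = 0.053 mm = 0.000053 m
rho_s - rho_w = 2693 - 1025 = 1668
Numerator = 1668 * 9.81 * (0.000053)^2 = 0.000045963892
Denominator = 18 * 1025 * 1e-6 = 0.018450
w = 0.002491 m/s

0.002491


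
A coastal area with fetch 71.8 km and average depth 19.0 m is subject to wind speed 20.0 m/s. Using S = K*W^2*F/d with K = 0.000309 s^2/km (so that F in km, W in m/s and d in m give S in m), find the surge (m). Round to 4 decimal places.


S = K * W^2 * F / d
W^2 = 20.0^2 = 400.00
S = 0.000309 * 400.00 * 71.8 / 19.0
Numerator = 0.000309 * 400.00 * 71.8 = 8.874480
S = 8.874480 / 19.0 = 0.4671 m

0.4671


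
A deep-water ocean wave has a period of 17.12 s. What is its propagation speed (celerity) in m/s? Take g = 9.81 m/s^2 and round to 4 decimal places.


We use the deep-water celerity formula:
C = g * T / (2 * pi)
C = 9.81 * 17.12 / (2 * 3.14159...)
C = 167.947200 / 6.283185
C = 26.7296 m/s

26.7296


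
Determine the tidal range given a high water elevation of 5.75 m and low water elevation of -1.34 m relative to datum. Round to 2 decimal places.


Tidal range = High water - Low water
Tidal range = 5.75 - (-1.34)
Tidal range = 7.09 m

7.09


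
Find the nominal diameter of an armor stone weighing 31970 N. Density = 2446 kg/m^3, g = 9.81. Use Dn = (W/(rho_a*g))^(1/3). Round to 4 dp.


V = W / (rho_a * g)
V = 31970 / (2446 * 9.81)
V = 31970 / 23995.26
V = 1.332346 m^3
Dn = V^(1/3) = 1.332346^(1/3)
Dn = 1.1004 m

1.1004


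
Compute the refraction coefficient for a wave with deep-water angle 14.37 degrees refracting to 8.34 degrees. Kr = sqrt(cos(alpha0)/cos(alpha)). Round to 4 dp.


Kr = sqrt(cos(alpha0) / cos(alpha))
cos(14.37) = 0.968713
cos(8.34) = 0.989425
Kr = sqrt(0.968713 / 0.989425)
Kr = sqrt(0.979067)
Kr = 0.9895

0.9895


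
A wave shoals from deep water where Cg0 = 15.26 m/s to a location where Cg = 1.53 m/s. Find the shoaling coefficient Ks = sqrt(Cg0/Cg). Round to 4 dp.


Ks = sqrt(Cg0 / Cg)
Ks = sqrt(15.26 / 1.53)
Ks = sqrt(9.9739)
Ks = 3.1581

3.1581


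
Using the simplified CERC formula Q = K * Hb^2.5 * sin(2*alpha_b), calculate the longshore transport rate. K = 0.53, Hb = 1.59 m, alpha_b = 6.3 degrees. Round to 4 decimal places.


Q = K * Hb^2.5 * sin(2 * alpha_b)
Hb^2.5 = 1.59^2.5 = 3.187813
sin(2 * 6.3) = sin(12.6) = 0.218143
Q = 0.53 * 3.187813 * 0.218143
Q = 0.3686 m^3/s

0.3686


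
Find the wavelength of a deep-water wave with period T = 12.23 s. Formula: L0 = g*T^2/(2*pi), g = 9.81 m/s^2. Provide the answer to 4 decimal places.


L0 = g * T^2 / (2 * pi)
L0 = 9.81 * 12.23^2 / (2 * pi)
L0 = 9.81 * 149.5729 / 6.28319
L0 = 1467.3101 / 6.28319
L0 = 233.5297 m

233.5297


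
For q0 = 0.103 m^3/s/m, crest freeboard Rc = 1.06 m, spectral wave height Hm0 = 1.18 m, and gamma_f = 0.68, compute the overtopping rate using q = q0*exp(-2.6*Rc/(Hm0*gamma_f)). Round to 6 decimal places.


q = q0 * exp(-2.6 * Rc / (Hm0 * gamma_f))
Exponent = -2.6 * 1.06 / (1.18 * 0.68)
= -2.6 * 1.06 / 0.8024
= -3.434696
exp(-3.434696) = 0.032235
q = 0.103 * 0.032235
q = 0.003320 m^3/s/m

0.003320


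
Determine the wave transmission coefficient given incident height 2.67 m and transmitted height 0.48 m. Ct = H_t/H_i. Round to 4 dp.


Ct = H_t / H_i
Ct = 0.48 / 2.67
Ct = 0.1798

0.1798


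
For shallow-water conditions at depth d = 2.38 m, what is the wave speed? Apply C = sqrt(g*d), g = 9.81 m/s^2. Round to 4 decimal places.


Using the shallow-water approximation:
C = sqrt(g * d) = sqrt(9.81 * 2.38)
C = sqrt(23.3478)
C = 4.8320 m/s

4.8320


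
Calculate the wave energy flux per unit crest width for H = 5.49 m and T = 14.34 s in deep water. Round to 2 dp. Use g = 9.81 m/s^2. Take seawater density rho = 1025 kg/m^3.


P = rho * g^2 * H^2 * T / (32 * pi)
P = 1025 * 9.81^2 * 5.49^2 * 14.34 / (32 * pi)
P = 1025 * 96.2361 * 30.1401 * 14.34 / 100.53096
P = 424087.89 W/m

424087.89


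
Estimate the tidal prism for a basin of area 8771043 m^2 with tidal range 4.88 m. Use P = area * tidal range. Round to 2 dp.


Tidal prism = Area * Tidal range
P = 8771043 * 4.88
P = 42802689.84 m^3

42802689.84


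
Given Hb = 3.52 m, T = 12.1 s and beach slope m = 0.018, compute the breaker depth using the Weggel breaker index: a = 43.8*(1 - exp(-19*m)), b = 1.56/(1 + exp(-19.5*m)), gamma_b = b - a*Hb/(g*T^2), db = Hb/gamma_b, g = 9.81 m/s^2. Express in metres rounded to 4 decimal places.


a = 43.8 * (1 - exp(-19 * m))
exp(-19 * 0.018) = exp(-0.3420) = 0.710348
a = 43.8 * (1 - 0.710348) = 12.686749
b = 1.56 / (1 + exp(-19.5 * m))
exp(-19.5 * 0.018) = exp(-0.3510) = 0.703984
b = 1.56 / (1 + 0.703984) = 0.915502
Hb / (g * T^2) = 3.52 / (9.81 * 12.1^2) = 3.52 / 1436.2821 = 0.00245077
gamma_b = b - a * Hb/(g*T^2) = 0.915502 - 12.686749 * 0.00245077 = 0.884409
db = Hb / gamma_b = 3.52 / 0.884409
db = 3.9801 m

3.9801


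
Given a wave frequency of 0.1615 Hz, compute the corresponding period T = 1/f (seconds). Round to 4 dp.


T = 1 / f
T = 1 / 0.1615
T = 6.1920 s

6.1920


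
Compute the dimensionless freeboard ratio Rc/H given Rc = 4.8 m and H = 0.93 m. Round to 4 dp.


Relative freeboard = Rc / H
= 4.8 / 0.93
= 5.1613

5.1613


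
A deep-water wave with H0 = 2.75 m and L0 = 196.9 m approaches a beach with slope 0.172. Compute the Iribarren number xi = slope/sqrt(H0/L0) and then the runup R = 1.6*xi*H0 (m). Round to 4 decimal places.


xi = slope / sqrt(H0/L0)
H0/L0 = 2.75/196.9 = 0.013966
sqrt(0.013966) = 0.118180
xi = 0.172 / 0.118180 = 1.455409
R = 1.6 * xi * H0 = 1.6 * 1.455409 * 2.75
R = 6.4038 m

6.4038


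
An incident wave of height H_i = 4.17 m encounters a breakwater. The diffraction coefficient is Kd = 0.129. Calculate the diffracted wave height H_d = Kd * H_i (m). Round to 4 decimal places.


H_d = Kd * H_i
H_d = 0.129 * 4.17
H_d = 0.5379 m

0.5379


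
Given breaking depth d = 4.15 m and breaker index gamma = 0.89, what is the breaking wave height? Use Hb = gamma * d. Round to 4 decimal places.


Hb = gamma * d
Hb = 0.89 * 4.15
Hb = 3.6935 m

3.6935


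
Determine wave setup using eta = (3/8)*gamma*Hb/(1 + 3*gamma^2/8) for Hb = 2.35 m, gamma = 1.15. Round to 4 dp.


eta = (3/8) * gamma * Hb / (1 + 3*gamma^2/8)
Numerator = (3/8) * 1.15 * 2.35 = 1.013437
Denominator = 1 + 3*1.15^2/8 = 1 + 0.495938 = 1.495938
eta = 1.013437 / 1.495938
eta = 0.6775 m

0.6775


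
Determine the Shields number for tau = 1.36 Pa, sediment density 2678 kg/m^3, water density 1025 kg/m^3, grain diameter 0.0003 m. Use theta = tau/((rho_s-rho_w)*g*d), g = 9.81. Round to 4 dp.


theta = tau / ((rho_s - rho_w) * g * d)
rho_s - rho_w = 2678 - 1025 = 1653
Denominator = 1653 * 9.81 * 0.0003 = 4.864779
theta = 1.36 / 4.864779
theta = 0.2796

0.2796


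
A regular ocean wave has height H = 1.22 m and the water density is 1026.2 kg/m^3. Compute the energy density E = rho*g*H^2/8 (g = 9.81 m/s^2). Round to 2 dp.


E = (1/8) * rho * g * H^2
E = (1/8) * 1026.2 * 9.81 * 1.22^2
E = 0.125 * 1026.2 * 9.81 * 1.4884
E = 1872.97 J/m^2

1872.97


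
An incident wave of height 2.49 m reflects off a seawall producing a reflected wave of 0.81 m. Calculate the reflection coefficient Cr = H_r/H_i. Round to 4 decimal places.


Cr = H_r / H_i
Cr = 0.81 / 2.49
Cr = 0.3253

0.3253


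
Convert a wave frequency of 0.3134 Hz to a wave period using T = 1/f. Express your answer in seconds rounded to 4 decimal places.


T = 1 / f
T = 1 / 0.3134
T = 3.1908 s

3.1908


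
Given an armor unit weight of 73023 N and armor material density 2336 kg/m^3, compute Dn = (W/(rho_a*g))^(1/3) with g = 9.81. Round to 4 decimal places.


V = W / (rho_a * g)
V = 73023 / (2336 * 9.81)
V = 73023 / 22916.16
V = 3.186529 m^3
Dn = V^(1/3) = 3.186529^(1/3)
Dn = 1.4715 m

1.4715


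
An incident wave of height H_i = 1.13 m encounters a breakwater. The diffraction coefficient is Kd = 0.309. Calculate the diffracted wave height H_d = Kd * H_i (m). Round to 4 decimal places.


H_d = Kd * H_i
H_d = 0.309 * 1.13
H_d = 0.3492 m

0.3492


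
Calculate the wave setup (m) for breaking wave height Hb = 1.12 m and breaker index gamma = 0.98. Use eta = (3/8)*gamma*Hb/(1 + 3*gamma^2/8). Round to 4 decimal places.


eta = (3/8) * gamma * Hb / (1 + 3*gamma^2/8)
Numerator = (3/8) * 0.98 * 1.12 = 0.411600
Denominator = 1 + 3*0.98^2/8 = 1 + 0.360150 = 1.360150
eta = 0.411600 / 1.360150
eta = 0.3026 m

0.3026


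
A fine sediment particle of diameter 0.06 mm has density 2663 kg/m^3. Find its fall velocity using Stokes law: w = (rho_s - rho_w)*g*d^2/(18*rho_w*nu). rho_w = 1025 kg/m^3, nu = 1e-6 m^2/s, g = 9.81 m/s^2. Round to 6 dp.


w = (rho_s - rho_w) * g * d^2 / (18 * rho_w * nu)
d = 0.06 mm = 0.000060 m
rho_s - rho_w = 2663 - 1025 = 1638
Numerator = 1638 * 9.81 * (0.000060)^2 = 0.000057847608
Denominator = 18 * 1025 * 1e-6 = 0.018450
w = 0.003135 m/s

0.003135


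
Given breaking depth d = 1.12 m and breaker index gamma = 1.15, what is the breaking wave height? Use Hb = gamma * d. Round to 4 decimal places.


Hb = gamma * d
Hb = 1.15 * 1.12
Hb = 1.2880 m

1.2880


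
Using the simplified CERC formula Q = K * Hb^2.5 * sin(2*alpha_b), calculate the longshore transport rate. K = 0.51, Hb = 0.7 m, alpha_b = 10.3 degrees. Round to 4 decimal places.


Q = K * Hb^2.5 * sin(2 * alpha_b)
Hb^2.5 = 0.7^2.5 = 0.409963
sin(2 * 10.3) = sin(20.6) = 0.351842
Q = 0.51 * 0.409963 * 0.351842
Q = 0.0736 m^3/s

0.0736


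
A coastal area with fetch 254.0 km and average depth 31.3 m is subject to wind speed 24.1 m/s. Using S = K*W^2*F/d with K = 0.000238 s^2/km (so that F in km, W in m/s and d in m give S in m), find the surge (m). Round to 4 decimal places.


S = K * W^2 * F / d
W^2 = 24.1^2 = 580.81
S = 0.000238 * 580.81 * 254.0 / 31.3
Numerator = 0.000238 * 580.81 * 254.0 = 35.111126
S = 35.111126 / 31.3 = 1.1218 m

1.1218


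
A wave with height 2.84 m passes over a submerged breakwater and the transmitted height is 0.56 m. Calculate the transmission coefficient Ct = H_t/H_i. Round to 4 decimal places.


Ct = H_t / H_i
Ct = 0.56 / 2.84
Ct = 0.1972

0.1972


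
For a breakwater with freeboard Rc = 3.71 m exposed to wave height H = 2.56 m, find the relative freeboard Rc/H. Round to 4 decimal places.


Relative freeboard = Rc / H
= 3.71 / 2.56
= 1.4492

1.4492


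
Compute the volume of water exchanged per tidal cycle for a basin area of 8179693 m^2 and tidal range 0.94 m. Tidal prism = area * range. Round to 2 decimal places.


Tidal prism = Area * Tidal range
P = 8179693 * 0.94
P = 7688911.42 m^3

7688911.42


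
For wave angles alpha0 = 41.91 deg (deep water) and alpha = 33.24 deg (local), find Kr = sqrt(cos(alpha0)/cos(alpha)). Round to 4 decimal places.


Kr = sqrt(cos(alpha0) / cos(alpha))
cos(41.91) = 0.744195
cos(33.24) = 0.836382
Kr = sqrt(0.744195 / 0.836382)
Kr = sqrt(0.889779)
Kr = 0.9433

0.9433


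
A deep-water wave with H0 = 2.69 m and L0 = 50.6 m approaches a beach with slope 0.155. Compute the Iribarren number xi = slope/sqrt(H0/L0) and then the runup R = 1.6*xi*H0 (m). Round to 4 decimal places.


xi = slope / sqrt(H0/L0)
H0/L0 = 2.69/50.6 = 0.053162
sqrt(0.053162) = 0.230569
xi = 0.155 / 0.230569 = 0.672250
R = 1.6 * xi * H0 = 1.6 * 0.672250 * 2.69
R = 2.8934 m

2.8934


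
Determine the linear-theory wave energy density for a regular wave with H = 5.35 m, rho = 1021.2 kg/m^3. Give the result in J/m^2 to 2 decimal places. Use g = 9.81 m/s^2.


E = (1/8) * rho * g * H^2
E = (1/8) * 1021.2 * 9.81 * 5.35^2
E = 0.125 * 1021.2 * 9.81 * 28.6225
E = 35842.43 J/m^2

35842.43


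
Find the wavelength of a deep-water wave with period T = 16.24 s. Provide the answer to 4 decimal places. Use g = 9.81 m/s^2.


L0 = g * T^2 / (2 * pi)
L0 = 9.81 * 16.24^2 / (2 * pi)
L0 = 9.81 * 263.7376 / 6.28319
L0 = 2587.2659 / 6.28319
L0 = 411.7762 m

411.7762


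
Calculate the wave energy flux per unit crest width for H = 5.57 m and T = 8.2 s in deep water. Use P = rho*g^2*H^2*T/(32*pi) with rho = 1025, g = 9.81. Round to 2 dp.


P = rho * g^2 * H^2 * T / (32 * pi)
P = 1025 * 9.81^2 * 5.57^2 * 8.2 / (32 * pi)
P = 1025 * 96.2361 * 31.0249 * 8.2 / 100.53096
P = 249623.96 W/m

249623.96


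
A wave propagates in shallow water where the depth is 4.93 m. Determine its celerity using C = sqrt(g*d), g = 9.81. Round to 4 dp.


Using the shallow-water approximation:
C = sqrt(g * d) = sqrt(9.81 * 4.93)
C = sqrt(48.3633)
C = 6.9544 m/s

6.9544


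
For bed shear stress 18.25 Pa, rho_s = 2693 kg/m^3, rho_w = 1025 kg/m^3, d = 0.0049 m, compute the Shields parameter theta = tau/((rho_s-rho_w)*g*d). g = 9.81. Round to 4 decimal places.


theta = tau / ((rho_s - rho_w) * g * d)
rho_s - rho_w = 2693 - 1025 = 1668
Denominator = 1668 * 9.81 * 0.0049 = 80.179092
theta = 18.25 / 80.179092
theta = 0.2276

0.2276


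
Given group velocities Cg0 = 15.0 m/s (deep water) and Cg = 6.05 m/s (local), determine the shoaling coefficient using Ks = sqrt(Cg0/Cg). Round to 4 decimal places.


Ks = sqrt(Cg0 / Cg)
Ks = sqrt(15.0 / 6.05)
Ks = sqrt(2.4793)
Ks = 1.5746

1.5746


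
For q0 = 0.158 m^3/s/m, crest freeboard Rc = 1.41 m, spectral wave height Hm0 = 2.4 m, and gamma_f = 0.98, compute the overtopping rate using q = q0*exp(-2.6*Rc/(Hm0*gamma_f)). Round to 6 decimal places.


q = q0 * exp(-2.6 * Rc / (Hm0 * gamma_f))
Exponent = -2.6 * 1.41 / (2.4 * 0.98)
= -2.6 * 1.41 / 2.3520
= -1.558673
exp(-1.558673) = 0.210415
q = 0.158 * 0.210415
q = 0.033246 m^3/s/m

0.033246


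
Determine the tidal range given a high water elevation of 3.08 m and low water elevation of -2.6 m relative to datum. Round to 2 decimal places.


Tidal range = High water - Low water
Tidal range = 3.08 - (-2.6)
Tidal range = 5.68 m

5.68


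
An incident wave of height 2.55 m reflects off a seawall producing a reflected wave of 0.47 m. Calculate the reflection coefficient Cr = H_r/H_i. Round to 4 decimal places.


Cr = H_r / H_i
Cr = 0.47 / 2.55
Cr = 0.1843

0.1843


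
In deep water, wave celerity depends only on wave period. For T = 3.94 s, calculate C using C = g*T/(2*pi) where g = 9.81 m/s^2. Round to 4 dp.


We use the deep-water celerity formula:
C = g * T / (2 * pi)
C = 9.81 * 3.94 / (2 * 3.14159...)
C = 38.651400 / 6.283185
C = 6.1516 m/s

6.1516


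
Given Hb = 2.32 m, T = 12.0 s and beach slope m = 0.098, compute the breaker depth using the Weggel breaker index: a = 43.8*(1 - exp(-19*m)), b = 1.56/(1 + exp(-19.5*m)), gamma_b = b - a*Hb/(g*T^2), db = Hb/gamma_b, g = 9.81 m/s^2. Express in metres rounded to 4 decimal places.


a = 43.8 * (1 - exp(-19 * m))
exp(-19 * 0.098) = exp(-1.8620) = 0.155362
a = 43.8 * (1 - 0.155362) = 36.995162
b = 1.56 / (1 + exp(-19.5 * m))
exp(-19.5 * 0.098) = exp(-1.9110) = 0.147932
b = 1.56 / (1 + 0.147932) = 1.358965
Hb / (g * T^2) = 2.32 / (9.81 * 12.0^2) = 2.32 / 1412.6400 = 0.00164232
gamma_b = b - a * Hb/(g*T^2) = 1.358965 - 36.995162 * 0.00164232 = 1.298207
db = Hb / gamma_b = 2.32 / 1.298207
db = 1.7871 m

1.7871


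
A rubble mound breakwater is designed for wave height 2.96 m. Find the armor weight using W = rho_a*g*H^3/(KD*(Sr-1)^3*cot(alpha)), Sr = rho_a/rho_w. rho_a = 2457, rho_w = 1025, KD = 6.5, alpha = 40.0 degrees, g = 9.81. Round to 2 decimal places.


Sr = rho_a / rho_w = 2457 / 1025 = 2.397073
(Sr - 1) = 1.397073
(Sr - 1)^3 = 2.726826
cot(40.0) = 1 / tan(40.0) = 1 / 0.839100 = 1.191754
Numerator = 2457 * 9.81 * 2.96^3 = 625099.7094
Denominator = 6.5 * 2.726826 * 1.191754 = 21.123082
W = 625099.7094 / 21.123082
W = 29593.21 N

29593.21


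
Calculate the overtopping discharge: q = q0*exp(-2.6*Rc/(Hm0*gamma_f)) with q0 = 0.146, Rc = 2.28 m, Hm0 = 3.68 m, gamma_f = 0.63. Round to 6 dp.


q = q0 * exp(-2.6 * Rc / (Hm0 * gamma_f))
Exponent = -2.6 * 2.28 / (3.68 * 0.63)
= -2.6 * 2.28 / 2.3184
= -2.556936
exp(-2.556936) = 0.077542
q = 0.146 * 0.077542
q = 0.011321 m^3/s/m

0.011321


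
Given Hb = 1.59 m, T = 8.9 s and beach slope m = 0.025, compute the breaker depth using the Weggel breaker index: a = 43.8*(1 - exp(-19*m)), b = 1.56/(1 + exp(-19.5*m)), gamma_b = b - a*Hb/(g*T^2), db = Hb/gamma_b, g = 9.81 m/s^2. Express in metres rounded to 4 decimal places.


a = 43.8 * (1 - exp(-19 * m))
exp(-19 * 0.025) = exp(-0.4750) = 0.621885
a = 43.8 * (1 - 0.621885) = 16.561435
b = 1.56 / (1 + exp(-19.5 * m))
exp(-19.5 * 0.025) = exp(-0.4875) = 0.614160
b = 1.56 / (1 + 0.614160) = 0.966447
Hb / (g * T^2) = 1.59 / (9.81 * 8.9^2) = 1.59 / 777.0501 = 0.00204620
gamma_b = b - a * Hb/(g*T^2) = 0.966447 - 16.561435 * 0.00204620 = 0.932559
db = Hb / gamma_b = 1.59 / 0.932559
db = 1.7050 m

1.7050


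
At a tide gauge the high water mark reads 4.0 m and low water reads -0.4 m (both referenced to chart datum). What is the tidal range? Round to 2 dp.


Tidal range = High water - Low water
Tidal range = 4.0 - (-0.4)
Tidal range = 4.40 m

4.40


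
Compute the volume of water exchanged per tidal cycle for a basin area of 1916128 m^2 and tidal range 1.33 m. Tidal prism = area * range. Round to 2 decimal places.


Tidal prism = Area * Tidal range
P = 1916128 * 1.33
P = 2548450.24 m^3

2548450.24


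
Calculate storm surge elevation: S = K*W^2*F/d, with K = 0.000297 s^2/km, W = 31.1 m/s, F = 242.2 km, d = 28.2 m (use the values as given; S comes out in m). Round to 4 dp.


S = K * W^2 * F / d
W^2 = 31.1^2 = 967.21
S = 0.000297 * 967.21 * 242.2 / 28.2
Numerator = 0.000297 * 967.21 * 242.2 = 69.574704
S = 69.574704 / 28.2 = 2.4672 m

2.4672


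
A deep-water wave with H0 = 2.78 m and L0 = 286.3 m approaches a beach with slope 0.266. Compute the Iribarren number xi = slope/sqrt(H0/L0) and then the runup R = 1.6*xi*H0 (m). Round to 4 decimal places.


xi = slope / sqrt(H0/L0)
H0/L0 = 2.78/286.3 = 0.009710
sqrt(0.009710) = 0.098540
xi = 0.266 / 0.098540 = 2.699417
R = 1.6 * xi * H0 = 1.6 * 2.699417 * 2.78
R = 12.0070 m

12.0070


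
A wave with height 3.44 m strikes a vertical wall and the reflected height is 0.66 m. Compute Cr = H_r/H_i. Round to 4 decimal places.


Cr = H_r / H_i
Cr = 0.66 / 3.44
Cr = 0.1919

0.1919


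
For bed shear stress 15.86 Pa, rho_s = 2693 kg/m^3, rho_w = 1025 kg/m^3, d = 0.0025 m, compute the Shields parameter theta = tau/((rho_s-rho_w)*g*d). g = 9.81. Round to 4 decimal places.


theta = tau / ((rho_s - rho_w) * g * d)
rho_s - rho_w = 2693 - 1025 = 1668
Denominator = 1668 * 9.81 * 0.0025 = 40.907700
theta = 15.86 / 40.907700
theta = 0.3877

0.3877


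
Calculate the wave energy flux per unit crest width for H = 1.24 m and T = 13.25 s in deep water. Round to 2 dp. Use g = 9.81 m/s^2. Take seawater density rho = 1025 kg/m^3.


P = rho * g^2 * H^2 * T / (32 * pi)
P = 1025 * 9.81^2 * 1.24^2 * 13.25 / (32 * pi)
P = 1025 * 96.2361 * 1.5376 * 13.25 / 100.53096
P = 19990.39 W/m

19990.39


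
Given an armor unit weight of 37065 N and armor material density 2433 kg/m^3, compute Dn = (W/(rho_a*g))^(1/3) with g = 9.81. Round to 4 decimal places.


V = W / (rho_a * g)
V = 37065 / (2433 * 9.81)
V = 37065 / 23867.73
V = 1.552934 m^3
Dn = V^(1/3) = 1.552934^(1/3)
Dn = 1.1580 m

1.1580


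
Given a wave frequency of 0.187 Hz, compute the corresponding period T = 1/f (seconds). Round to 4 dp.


T = 1 / f
T = 1 / 0.187
T = 5.3476 s

5.3476


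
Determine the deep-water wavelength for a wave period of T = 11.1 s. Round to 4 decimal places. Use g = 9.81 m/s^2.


L0 = g * T^2 / (2 * pi)
L0 = 9.81 * 11.1^2 / (2 * pi)
L0 = 9.81 * 123.2100 / 6.28319
L0 = 1208.6901 / 6.28319
L0 = 192.3690 m

192.3690


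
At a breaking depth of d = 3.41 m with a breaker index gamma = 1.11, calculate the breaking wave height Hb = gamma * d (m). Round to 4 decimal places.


Hb = gamma * d
Hb = 1.11 * 3.41
Hb = 3.7851 m

3.7851


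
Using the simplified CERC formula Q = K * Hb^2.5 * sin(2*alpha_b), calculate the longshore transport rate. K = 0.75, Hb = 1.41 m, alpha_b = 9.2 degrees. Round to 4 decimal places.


Q = K * Hb^2.5 * sin(2 * alpha_b)
Hb^2.5 = 1.41^2.5 = 2.360738
sin(2 * 9.2) = sin(18.4) = 0.315649
Q = 0.75 * 2.360738 * 0.315649
Q = 0.5589 m^3/s

0.5589


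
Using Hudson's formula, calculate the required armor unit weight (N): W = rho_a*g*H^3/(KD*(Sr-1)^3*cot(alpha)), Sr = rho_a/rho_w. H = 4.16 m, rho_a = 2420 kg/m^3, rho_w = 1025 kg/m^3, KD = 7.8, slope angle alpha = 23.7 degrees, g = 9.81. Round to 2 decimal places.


Sr = rho_a / rho_w = 2420 / 1025 = 2.360976
(Sr - 1) = 1.360976
(Sr - 1)^3 = 2.520873
cot(23.7) = 1 / tan(23.7) = 1 / 0.438969 = 2.278064
Numerator = 2420 * 9.81 * 4.16^3 = 1709087.7653
Denominator = 7.8 * 2.520873 * 2.278064 = 44.793136
W = 1709087.7653 / 44.793136
W = 38155.13 N

38155.13


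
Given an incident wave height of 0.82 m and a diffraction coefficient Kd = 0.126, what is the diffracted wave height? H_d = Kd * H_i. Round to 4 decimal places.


H_d = Kd * H_i
H_d = 0.126 * 0.82
H_d = 0.1033 m

0.1033


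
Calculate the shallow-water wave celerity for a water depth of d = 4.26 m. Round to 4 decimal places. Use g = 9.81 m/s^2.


Using the shallow-water approximation:
C = sqrt(g * d) = sqrt(9.81 * 4.26)
C = sqrt(41.7906)
C = 6.4646 m/s

6.4646


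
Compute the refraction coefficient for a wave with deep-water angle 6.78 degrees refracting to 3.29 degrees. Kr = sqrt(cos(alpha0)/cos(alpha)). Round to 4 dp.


Kr = sqrt(cos(alpha0) / cos(alpha))
cos(6.78) = 0.993007
cos(3.29) = 0.998352
Kr = sqrt(0.993007 / 0.998352)
Kr = sqrt(0.994646)
Kr = 0.9973

0.9973


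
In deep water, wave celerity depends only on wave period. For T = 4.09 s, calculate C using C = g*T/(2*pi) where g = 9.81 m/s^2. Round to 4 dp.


We use the deep-water celerity formula:
C = g * T / (2 * pi)
C = 9.81 * 4.09 / (2 * 3.14159...)
C = 40.122900 / 6.283185
C = 6.3858 m/s

6.3858


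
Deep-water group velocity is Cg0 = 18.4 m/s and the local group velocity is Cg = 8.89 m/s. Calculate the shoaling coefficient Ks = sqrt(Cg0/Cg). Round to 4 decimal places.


Ks = sqrt(Cg0 / Cg)
Ks = sqrt(18.4 / 8.89)
Ks = sqrt(2.0697)
Ks = 1.4387

1.4387


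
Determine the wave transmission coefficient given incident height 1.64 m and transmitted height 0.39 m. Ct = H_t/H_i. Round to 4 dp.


Ct = H_t / H_i
Ct = 0.39 / 1.64
Ct = 0.2378

0.2378


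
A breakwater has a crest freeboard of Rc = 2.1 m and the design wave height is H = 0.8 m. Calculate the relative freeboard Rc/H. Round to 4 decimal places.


Relative freeboard = Rc / H
= 2.1 / 0.8
= 2.6250

2.6250


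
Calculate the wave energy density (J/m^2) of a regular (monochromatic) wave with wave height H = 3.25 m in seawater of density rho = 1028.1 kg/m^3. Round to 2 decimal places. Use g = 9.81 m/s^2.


E = (1/8) * rho * g * H^2
E = (1/8) * 1028.1 * 9.81 * 3.25^2
E = 0.125 * 1028.1 * 9.81 * 10.5625
E = 13316.22 J/m^2

13316.22


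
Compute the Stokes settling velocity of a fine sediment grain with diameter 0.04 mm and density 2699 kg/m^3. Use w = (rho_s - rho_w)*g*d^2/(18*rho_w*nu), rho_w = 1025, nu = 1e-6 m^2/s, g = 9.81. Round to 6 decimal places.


w = (rho_s - rho_w) * g * d^2 / (18 * rho_w * nu)
d = 0.04 mm = 0.000040 m
rho_s - rho_w = 2699 - 1025 = 1674
Numerator = 1674 * 9.81 * (0.000040)^2 = 0.000026275104
Denominator = 18 * 1025 * 1e-6 = 0.018450
w = 0.001424 m/s

0.001424


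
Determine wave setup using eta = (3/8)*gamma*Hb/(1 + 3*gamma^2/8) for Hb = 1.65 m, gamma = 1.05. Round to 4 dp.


eta = (3/8) * gamma * Hb / (1 + 3*gamma^2/8)
Numerator = (3/8) * 1.05 * 1.65 = 0.649688
Denominator = 1 + 3*1.05^2/8 = 1 + 0.413438 = 1.413438
eta = 0.649688 / 1.413438
eta = 0.4597 m

0.4597


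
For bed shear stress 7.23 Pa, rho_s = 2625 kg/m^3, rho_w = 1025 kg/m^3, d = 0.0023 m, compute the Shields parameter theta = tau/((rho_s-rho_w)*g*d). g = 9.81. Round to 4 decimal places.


theta = tau / ((rho_s - rho_w) * g * d)
rho_s - rho_w = 2625 - 1025 = 1600
Denominator = 1600 * 9.81 * 0.0023 = 36.100800
theta = 7.23 / 36.100800
theta = 0.2003

0.2003


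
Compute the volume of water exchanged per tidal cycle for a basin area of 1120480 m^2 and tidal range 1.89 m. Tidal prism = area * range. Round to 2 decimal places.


Tidal prism = Area * Tidal range
P = 1120480 * 1.89
P = 2117707.20 m^3

2117707.20


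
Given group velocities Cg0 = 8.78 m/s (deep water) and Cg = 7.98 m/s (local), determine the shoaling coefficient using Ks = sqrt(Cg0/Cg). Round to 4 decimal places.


Ks = sqrt(Cg0 / Cg)
Ks = sqrt(8.78 / 7.98)
Ks = sqrt(1.1003)
Ks = 1.0489

1.0489


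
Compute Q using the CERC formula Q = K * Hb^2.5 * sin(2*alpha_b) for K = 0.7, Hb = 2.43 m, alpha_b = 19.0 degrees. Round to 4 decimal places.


Q = K * Hb^2.5 * sin(2 * alpha_b)
Hb^2.5 = 2.43^2.5 = 9.204828
sin(2 * 19.0) = sin(38.0) = 0.615661
Q = 0.7 * 9.204828 * 0.615661
Q = 3.9669 m^3/s

3.9669


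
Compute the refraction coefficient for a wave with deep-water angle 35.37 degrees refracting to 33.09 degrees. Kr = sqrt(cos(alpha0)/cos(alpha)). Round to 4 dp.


Kr = sqrt(cos(alpha0) / cos(alpha))
cos(35.37) = 0.815431
cos(33.09) = 0.837814
Kr = sqrt(0.815431 / 0.837814)
Kr = sqrt(0.973284)
Kr = 0.9866

0.9866


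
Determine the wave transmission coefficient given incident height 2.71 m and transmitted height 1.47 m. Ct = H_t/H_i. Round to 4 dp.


Ct = H_t / H_i
Ct = 1.47 / 2.71
Ct = 0.5424

0.5424


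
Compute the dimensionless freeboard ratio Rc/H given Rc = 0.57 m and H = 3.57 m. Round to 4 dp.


Relative freeboard = Rc / H
= 0.57 / 3.57
= 0.1597

0.1597


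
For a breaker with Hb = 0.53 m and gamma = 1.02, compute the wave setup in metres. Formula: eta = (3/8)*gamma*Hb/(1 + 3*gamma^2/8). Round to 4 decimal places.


eta = (3/8) * gamma * Hb / (1 + 3*gamma^2/8)
Numerator = (3/8) * 1.02 * 0.53 = 0.202725
Denominator = 1 + 3*1.02^2/8 = 1 + 0.390150 = 1.390150
eta = 0.202725 / 1.390150
eta = 0.1458 m

0.1458


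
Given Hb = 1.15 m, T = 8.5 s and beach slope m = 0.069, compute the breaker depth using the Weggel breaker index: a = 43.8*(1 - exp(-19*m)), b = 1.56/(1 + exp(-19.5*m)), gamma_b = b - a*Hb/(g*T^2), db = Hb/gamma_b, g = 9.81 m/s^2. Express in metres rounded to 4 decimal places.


a = 43.8 * (1 - exp(-19 * m))
exp(-19 * 0.069) = exp(-1.3110) = 0.269550
a = 43.8 * (1 - 0.269550) = 31.993694
b = 1.56 / (1 + exp(-19.5 * m))
exp(-19.5 * 0.069) = exp(-1.3455) = 0.260409
b = 1.56 / (1 + 0.260409) = 1.237693
Hb / (g * T^2) = 1.15 / (9.81 * 8.5^2) = 1.15 / 708.7725 = 0.00162252
gamma_b = b - a * Hb/(g*T^2) = 1.237693 - 31.993694 * 0.00162252 = 1.185782
db = Hb / gamma_b = 1.15 / 1.185782
db = 0.9698 m

0.9698


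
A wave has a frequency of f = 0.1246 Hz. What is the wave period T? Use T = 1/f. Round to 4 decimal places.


T = 1 / f
T = 1 / 0.1246
T = 8.0257 s

8.0257


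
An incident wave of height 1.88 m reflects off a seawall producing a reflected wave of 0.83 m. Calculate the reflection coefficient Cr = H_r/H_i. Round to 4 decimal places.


Cr = H_r / H_i
Cr = 0.83 / 1.88
Cr = 0.4415

0.4415


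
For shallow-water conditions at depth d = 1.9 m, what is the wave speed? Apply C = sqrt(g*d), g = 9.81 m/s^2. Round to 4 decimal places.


Using the shallow-water approximation:
C = sqrt(g * d) = sqrt(9.81 * 1.9)
C = sqrt(18.6390)
C = 4.3173 m/s

4.3173


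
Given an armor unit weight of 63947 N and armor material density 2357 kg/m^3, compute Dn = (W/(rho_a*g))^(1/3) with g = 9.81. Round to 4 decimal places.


V = W / (rho_a * g)
V = 63947 / (2357 * 9.81)
V = 63947 / 23122.17
V = 2.765614 m^3
Dn = V^(1/3) = 2.765614^(1/3)
Dn = 1.4037 m

1.4037


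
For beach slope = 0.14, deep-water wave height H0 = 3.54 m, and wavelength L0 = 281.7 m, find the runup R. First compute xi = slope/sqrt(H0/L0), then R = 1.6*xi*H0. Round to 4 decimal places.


xi = slope / sqrt(H0/L0)
H0/L0 = 3.54/281.7 = 0.012567
sqrt(0.012567) = 0.112101
xi = 0.14 / 0.112101 = 1.248877
R = 1.6 * xi * H0 = 1.6 * 1.248877 * 3.54
R = 7.0736 m

7.0736


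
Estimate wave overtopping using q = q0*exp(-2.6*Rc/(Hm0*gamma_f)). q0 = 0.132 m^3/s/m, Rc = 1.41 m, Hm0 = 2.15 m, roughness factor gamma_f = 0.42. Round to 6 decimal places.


q = q0 * exp(-2.6 * Rc / (Hm0 * gamma_f))
Exponent = -2.6 * 1.41 / (2.15 * 0.42)
= -2.6 * 1.41 / 0.9030
= -4.059801
exp(-4.059801) = 0.017252
q = 0.132 * 0.017252
q = 0.002277 m^3/s/m

0.002277


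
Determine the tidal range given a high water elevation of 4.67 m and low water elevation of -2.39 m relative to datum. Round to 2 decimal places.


Tidal range = High water - Low water
Tidal range = 4.67 - (-2.39)
Tidal range = 7.06 m

7.06


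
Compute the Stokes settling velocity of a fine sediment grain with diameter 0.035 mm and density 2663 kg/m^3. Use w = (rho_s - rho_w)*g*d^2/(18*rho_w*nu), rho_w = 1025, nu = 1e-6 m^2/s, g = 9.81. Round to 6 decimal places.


w = (rho_s - rho_w) * g * d^2 / (18 * rho_w * nu)
d = 0.035 mm = 0.000035 m
rho_s - rho_w = 2663 - 1025 = 1638
Numerator = 1638 * 9.81 * (0.000035)^2 = 0.000019684256
Denominator = 18 * 1025 * 1e-6 = 0.018450
w = 0.001067 m/s

0.001067


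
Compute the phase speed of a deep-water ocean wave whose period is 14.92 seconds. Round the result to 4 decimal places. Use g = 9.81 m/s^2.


We use the deep-water celerity formula:
C = g * T / (2 * pi)
C = 9.81 * 14.92 / (2 * 3.14159...)
C = 146.365200 / 6.283185
C = 23.2947 m/s

23.2947


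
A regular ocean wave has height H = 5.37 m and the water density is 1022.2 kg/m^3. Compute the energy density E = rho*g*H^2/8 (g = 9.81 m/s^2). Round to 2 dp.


E = (1/8) * rho * g * H^2
E = (1/8) * 1022.2 * 9.81 * 5.37^2
E = 0.125 * 1022.2 * 9.81 * 28.8369
E = 36146.27 J/m^2

36146.27


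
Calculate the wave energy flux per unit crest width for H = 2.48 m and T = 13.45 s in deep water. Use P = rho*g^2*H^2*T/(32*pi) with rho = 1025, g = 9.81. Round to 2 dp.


P = rho * g^2 * H^2 * T / (32 * pi)
P = 1025 * 9.81^2 * 2.48^2 * 13.45 / (32 * pi)
P = 1025 * 96.2361 * 6.1504 * 13.45 / 100.53096
P = 81168.53 W/m

81168.53


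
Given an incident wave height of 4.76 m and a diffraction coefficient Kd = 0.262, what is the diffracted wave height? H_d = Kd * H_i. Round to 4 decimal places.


H_d = Kd * H_i
H_d = 0.262 * 4.76
H_d = 1.2471 m

1.2471


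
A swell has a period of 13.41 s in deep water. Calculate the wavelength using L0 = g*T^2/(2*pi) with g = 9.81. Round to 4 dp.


L0 = g * T^2 / (2 * pi)
L0 = 9.81 * 13.41^2 / (2 * pi)
L0 = 9.81 * 179.8281 / 6.28319
L0 = 1764.1137 / 6.28319
L0 = 280.7674 m

280.7674


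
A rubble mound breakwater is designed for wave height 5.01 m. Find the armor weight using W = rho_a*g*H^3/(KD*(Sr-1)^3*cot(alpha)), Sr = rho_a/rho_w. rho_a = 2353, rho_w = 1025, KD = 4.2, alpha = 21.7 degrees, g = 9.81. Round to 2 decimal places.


Sr = rho_a / rho_w = 2353 / 1025 = 2.295610
(Sr - 1) = 1.295610
(Sr - 1)^3 = 2.174817
cot(21.7) = 1 / tan(21.7) = 1 / 0.397948 = 2.512889
Numerator = 2353 * 9.81 * 5.01^3 = 2902713.0950
Denominator = 4.2 * 2.174817 * 2.512889 = 22.953305
W = 2902713.0950 / 22.953305
W = 126461.66 N

126461.66


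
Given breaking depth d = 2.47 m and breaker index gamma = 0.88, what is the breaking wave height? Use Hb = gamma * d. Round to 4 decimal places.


Hb = gamma * d
Hb = 0.88 * 2.47
Hb = 2.1736 m

2.1736


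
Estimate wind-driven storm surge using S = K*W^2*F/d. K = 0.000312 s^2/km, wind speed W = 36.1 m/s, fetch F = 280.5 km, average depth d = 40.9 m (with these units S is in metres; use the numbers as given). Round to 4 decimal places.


S = K * W^2 * F / d
W^2 = 36.1^2 = 1303.21
S = 0.000312 * 1303.21 * 280.5 / 40.9
Numerator = 0.000312 * 1303.21 * 280.5 = 114.051726
S = 114.051726 / 40.9 = 2.7886 m

2.7886


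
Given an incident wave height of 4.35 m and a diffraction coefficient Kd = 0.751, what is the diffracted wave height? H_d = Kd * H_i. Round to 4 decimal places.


H_d = Kd * H_i
H_d = 0.751 * 4.35
H_d = 3.2669 m

3.2669


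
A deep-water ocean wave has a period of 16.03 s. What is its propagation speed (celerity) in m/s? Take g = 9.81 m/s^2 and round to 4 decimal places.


We use the deep-water celerity formula:
C = g * T / (2 * pi)
C = 9.81 * 16.03 / (2 * 3.14159...)
C = 157.254300 / 6.283185
C = 25.0278 m/s

25.0278


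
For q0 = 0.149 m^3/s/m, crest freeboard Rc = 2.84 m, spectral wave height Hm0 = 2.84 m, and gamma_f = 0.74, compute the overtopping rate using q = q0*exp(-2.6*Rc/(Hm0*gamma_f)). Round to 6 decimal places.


q = q0 * exp(-2.6 * Rc / (Hm0 * gamma_f))
Exponent = -2.6 * 2.84 / (2.84 * 0.74)
= -2.6 * 2.84 / 2.1016
= -3.513514
exp(-3.513514) = 0.029792
q = 0.149 * 0.029792
q = 0.004439 m^3/s/m

0.004439


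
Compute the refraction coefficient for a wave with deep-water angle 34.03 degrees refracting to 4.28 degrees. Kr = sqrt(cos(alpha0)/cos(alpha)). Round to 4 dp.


Kr = sqrt(cos(alpha0) / cos(alpha))
cos(34.03) = 0.828745
cos(4.28) = 0.997211
Kr = sqrt(0.828745 / 0.997211)
Kr = sqrt(0.831062)
Kr = 0.9116

0.9116


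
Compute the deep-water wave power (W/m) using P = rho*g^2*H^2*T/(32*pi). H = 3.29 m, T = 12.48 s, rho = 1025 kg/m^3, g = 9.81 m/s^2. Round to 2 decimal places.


P = rho * g^2 * H^2 * T / (32 * pi)
P = 1025 * 9.81^2 * 3.29^2 * 12.48 / (32 * pi)
P = 1025 * 96.2361 * 10.8241 * 12.48 / 100.53096
P = 132546.54 W/m

132546.54


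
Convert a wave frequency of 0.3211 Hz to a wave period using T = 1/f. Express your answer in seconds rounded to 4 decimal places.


T = 1 / f
T = 1 / 0.3211
T = 3.1143 s

3.1143


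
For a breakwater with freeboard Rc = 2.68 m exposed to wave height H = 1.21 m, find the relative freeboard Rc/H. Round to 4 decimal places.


Relative freeboard = Rc / H
= 2.68 / 1.21
= 2.2149

2.2149


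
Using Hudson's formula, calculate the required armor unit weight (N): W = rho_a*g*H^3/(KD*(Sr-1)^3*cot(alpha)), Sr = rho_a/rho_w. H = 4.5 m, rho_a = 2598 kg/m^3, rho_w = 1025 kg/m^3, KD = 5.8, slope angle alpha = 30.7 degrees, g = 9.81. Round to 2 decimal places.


Sr = rho_a / rho_w = 2598 / 1025 = 2.534634
(Sr - 1) = 1.534634
(Sr - 1)^3 = 3.614220
cot(30.7) = 1 / tan(30.7) = 1 / 0.593757 = 1.684192
Numerator = 2598 * 9.81 * 4.5^3 = 2322446.3775
Denominator = 5.8 * 3.614220 * 1.684192 = 35.304832
W = 2322446.3775 / 35.304832
W = 65782.68 N

65782.68


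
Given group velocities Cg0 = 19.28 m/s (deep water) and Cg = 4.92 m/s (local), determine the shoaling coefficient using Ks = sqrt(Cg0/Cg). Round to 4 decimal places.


Ks = sqrt(Cg0 / Cg)
Ks = sqrt(19.28 / 4.92)
Ks = sqrt(3.9187)
Ks = 1.9796

1.9796


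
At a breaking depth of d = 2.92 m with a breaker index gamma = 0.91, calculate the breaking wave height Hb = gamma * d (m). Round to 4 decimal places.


Hb = gamma * d
Hb = 0.91 * 2.92
Hb = 2.6572 m

2.6572


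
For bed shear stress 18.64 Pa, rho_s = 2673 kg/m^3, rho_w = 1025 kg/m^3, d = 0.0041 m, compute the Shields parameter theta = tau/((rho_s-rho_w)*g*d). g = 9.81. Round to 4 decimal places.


theta = tau / ((rho_s - rho_w) * g * d)
rho_s - rho_w = 2673 - 1025 = 1648
Denominator = 1648 * 9.81 * 0.0041 = 66.284208
theta = 18.64 / 66.284208
theta = 0.2812

0.2812


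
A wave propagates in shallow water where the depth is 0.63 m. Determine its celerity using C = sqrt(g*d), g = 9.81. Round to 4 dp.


Using the shallow-water approximation:
C = sqrt(g * d) = sqrt(9.81 * 0.63)
C = sqrt(6.1803)
C = 2.4860 m/s

2.4860


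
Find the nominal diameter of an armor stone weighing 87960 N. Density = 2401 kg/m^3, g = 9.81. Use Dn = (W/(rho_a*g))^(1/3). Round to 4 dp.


V = W / (rho_a * g)
V = 87960 / (2401 * 9.81)
V = 87960 / 23553.81
V = 3.734428 m^3
Dn = V^(1/3) = 3.734428^(1/3)
Dn = 1.5515 m

1.5515


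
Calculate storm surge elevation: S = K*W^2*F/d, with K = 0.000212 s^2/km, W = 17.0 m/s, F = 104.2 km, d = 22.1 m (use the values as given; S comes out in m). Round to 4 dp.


S = K * W^2 * F / d
W^2 = 17.0^2 = 289.00
S = 0.000212 * 289.00 * 104.2 / 22.1
Numerator = 0.000212 * 289.00 * 104.2 = 6.384126
S = 6.384126 / 22.1 = 0.2889 m

0.2889


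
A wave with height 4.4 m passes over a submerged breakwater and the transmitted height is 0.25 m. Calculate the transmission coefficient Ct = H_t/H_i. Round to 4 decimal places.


Ct = H_t / H_i
Ct = 0.25 / 4.4
Ct = 0.0568

0.0568


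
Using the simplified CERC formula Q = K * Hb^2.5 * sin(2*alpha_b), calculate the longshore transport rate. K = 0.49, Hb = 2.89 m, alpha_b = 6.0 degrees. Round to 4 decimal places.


Q = K * Hb^2.5 * sin(2 * alpha_b)
Hb^2.5 = 2.89^2.5 = 14.198570
sin(2 * 6.0) = sin(12.0) = 0.207912
Q = 0.49 * 14.198570 * 0.207912
Q = 1.4465 m^3/s

1.4465


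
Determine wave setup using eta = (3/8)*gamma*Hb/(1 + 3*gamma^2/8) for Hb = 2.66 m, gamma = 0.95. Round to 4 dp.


eta = (3/8) * gamma * Hb / (1 + 3*gamma^2/8)
Numerator = (3/8) * 0.95 * 2.66 = 0.947625
Denominator = 1 + 3*0.95^2/8 = 1 + 0.338438 = 1.338438
eta = 0.947625 / 1.338438
eta = 0.7080 m

0.7080


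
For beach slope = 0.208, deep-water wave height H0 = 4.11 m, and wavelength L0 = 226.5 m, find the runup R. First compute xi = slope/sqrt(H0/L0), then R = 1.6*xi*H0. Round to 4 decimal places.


xi = slope / sqrt(H0/L0)
H0/L0 = 4.11/226.5 = 0.018146
sqrt(0.018146) = 0.134706
xi = 0.208 / 0.134706 = 1.544104
R = 1.6 * xi * H0 = 1.6 * 1.544104 * 4.11
R = 10.1540 m

10.1540


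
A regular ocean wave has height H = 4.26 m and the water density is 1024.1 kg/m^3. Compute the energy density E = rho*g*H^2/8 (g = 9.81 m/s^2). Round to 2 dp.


E = (1/8) * rho * g * H^2
E = (1/8) * 1024.1 * 9.81 * 4.26^2
E = 0.125 * 1024.1 * 9.81 * 18.1476
E = 22789.80 J/m^2

22789.80


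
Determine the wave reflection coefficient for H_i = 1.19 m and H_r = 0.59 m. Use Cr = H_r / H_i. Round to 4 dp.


Cr = H_r / H_i
Cr = 0.59 / 1.19
Cr = 0.4958

0.4958


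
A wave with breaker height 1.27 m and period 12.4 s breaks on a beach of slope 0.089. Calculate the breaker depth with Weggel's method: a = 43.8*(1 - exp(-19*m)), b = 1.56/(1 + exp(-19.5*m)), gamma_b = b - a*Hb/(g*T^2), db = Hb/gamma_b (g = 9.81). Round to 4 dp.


a = 43.8 * (1 - exp(-19 * m))
exp(-19 * 0.089) = exp(-1.6910) = 0.184335
a = 43.8 * (1 - 0.184335) = 35.726123
b = 1.56 / (1 + exp(-19.5 * m))
exp(-19.5 * 0.089) = exp(-1.7355) = 0.176312
b = 1.56 / (1 + 0.176312) = 1.326179
Hb / (g * T^2) = 1.27 / (9.81 * 12.4^2) = 1.27 / 1508.3856 = 0.00084196
gamma_b = b - a * Hb/(g*T^2) = 1.326179 - 35.726123 * 0.00084196 = 1.296099
db = Hb / gamma_b = 1.27 / 1.296099
db = 0.9799 m

0.9799
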